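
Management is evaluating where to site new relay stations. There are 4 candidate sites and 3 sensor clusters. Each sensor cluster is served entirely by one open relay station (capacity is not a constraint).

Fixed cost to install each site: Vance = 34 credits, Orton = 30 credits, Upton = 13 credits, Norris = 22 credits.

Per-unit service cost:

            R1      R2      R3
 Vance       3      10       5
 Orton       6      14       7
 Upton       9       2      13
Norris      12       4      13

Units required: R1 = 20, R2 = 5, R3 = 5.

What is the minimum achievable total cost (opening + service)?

For any fixed open set, each sensor cluster goes to its cheapest open site; total = fixed + service.
{Vance, Upton}: R1→Vance 3·20=60, R2→Upton 2·5=10, R3→Vance 5·5=25. Service 95; fixed 47; total 142.
{Vance, Norris}: R1→Vance 3·20=60, R2→Norris 4·5=20, R3→Vance 5·5=25. Service 105; fixed 56; total 161.
{Vance, Upton, Norris}: R1→Vance 3·20=60, R2→Upton 2·5=10, R3→Vance 5·5=25. Service 95; fixed 69; total 164.
{Vance, Orton, Upton, Norris}: service 95 + fixed 99 = 194
No other subset beats 142.

Minimum total cost: 142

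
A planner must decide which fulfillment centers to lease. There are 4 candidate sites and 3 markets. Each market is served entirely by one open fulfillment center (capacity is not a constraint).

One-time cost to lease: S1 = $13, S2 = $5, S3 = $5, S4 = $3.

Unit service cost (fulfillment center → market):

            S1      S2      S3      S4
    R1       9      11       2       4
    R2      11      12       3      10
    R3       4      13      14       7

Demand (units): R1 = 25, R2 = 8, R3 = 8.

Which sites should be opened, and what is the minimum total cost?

For any fixed open set, each market goes to its cheapest open site; total = fixed + service.
{S1, S3}: R1→S3 2·25=50, R2→S3 3·8=24, R3→S1 4·8=32. Service 106; fixed 18; total 124.
{S1, S3, S4}: service 106 + fixed 21 = 127
{S1, S2, S3}: service 106 + fixed 23 = 129
{S1, S2, S3, S4}: service 106 + fixed 26 = 132
No other subset beats 124.

Open S1 and S3; minimum total cost 124.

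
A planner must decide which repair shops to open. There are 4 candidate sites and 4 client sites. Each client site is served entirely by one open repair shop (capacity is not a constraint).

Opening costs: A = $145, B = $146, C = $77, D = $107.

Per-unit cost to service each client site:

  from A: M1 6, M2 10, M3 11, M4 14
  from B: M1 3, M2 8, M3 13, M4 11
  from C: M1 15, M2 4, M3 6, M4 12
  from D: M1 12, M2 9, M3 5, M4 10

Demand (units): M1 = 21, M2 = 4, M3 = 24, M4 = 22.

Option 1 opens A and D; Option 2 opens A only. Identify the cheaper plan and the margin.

Option 1: {A, D}: M1→A 6·21=126, M2→D 9·4=36, M3→D 5·24=120, M4→D 10·22=220. Service 502; fixed 252; total 754.
Option 2: {A}: M1→A 6·21=126, M2→A 10·4=40, M3→A 11·24=264, M4→A 14·22=308. Service 738; fixed 145; total 883.
Difference: |754 − 883| = 129.

Option 1 is cheaper by 129.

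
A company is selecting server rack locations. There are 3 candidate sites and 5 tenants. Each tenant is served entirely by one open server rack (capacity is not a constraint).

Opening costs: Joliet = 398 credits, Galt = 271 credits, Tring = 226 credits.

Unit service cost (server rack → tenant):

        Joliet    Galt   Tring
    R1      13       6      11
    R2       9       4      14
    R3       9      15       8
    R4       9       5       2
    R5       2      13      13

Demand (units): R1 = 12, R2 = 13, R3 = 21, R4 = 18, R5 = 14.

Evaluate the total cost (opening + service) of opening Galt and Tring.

Each tenant is assigned to its cheapest site among the open ones.
{Galt, Tring}: R1→Galt 6·12=72, R2→Galt 4·13=52, R3→Tring 8·21=168, R4→Tring 2·18=36, R5→Galt 13·14=182. Service 510; fixed 497; total 1007.

Total cost: 1007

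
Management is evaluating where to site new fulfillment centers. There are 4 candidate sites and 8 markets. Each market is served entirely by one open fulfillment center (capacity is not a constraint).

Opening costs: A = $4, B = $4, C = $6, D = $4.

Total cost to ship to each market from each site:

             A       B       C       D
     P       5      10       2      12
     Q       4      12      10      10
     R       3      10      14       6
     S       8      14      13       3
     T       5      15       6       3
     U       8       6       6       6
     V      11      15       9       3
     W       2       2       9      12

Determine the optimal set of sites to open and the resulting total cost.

For any fixed open set, each market goes to its cheapest open site; total = fixed + service.
{A, D}: P→A 5, Q→A 4, R→A 3, S→D 3, T→D 3, U→D 6, V→D 3, W→A 2. Service 29; fixed 8; total 37.
{A, C, D}: P→C 2, Q→A 4, R→A 3, S→D 3, T→D 3, U→C 6, V→D 3, W→A 2. Service 26; fixed 14; total 40.
{A, B, D}: P→A 5, Q→A 4, R→A 3, S→D 3, T→D 3, U→B 6, V→D 3, W→A 2. Service 29; fixed 12; total 41.
{A, B, C, D}: P→C 2, Q→A 4, R→A 3, S→D 3, T→D 3, U→B 6, V→D 3, W→A 2. Service 26; fixed 18; total 44.
(All 15 nonempty subsets were checked; A and D is lowest.)

Open A and D; minimum total cost 37.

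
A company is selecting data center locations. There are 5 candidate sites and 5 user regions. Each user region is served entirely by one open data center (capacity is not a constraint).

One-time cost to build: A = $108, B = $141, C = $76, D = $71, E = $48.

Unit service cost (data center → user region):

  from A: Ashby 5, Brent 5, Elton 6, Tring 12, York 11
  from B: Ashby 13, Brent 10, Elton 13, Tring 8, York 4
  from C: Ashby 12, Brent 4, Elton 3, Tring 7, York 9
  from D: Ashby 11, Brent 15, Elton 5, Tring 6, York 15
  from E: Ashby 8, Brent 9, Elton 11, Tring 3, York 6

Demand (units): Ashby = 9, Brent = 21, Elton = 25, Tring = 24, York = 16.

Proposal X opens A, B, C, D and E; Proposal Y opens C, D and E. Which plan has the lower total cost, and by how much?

Proposal Y is cheaper by 190.

Proposal X: {A, B, C, D, E}: Ashby→A 5·9=45, Brent→C 4·21=84, Elton→C 3·25=75, Tring→E 3·24=72, York→B 4·16=64. Service 340; fixed 444; total 784.
Proposal Y: {C, D, E}: Ashby→E 8·9=72, Brent→C 4·21=84, Elton→C 3·25=75, Tring→E 3·24=72, York→E 6·16=96. Service 399; fixed 195; total 594.
Difference: |784 − 594| = 190.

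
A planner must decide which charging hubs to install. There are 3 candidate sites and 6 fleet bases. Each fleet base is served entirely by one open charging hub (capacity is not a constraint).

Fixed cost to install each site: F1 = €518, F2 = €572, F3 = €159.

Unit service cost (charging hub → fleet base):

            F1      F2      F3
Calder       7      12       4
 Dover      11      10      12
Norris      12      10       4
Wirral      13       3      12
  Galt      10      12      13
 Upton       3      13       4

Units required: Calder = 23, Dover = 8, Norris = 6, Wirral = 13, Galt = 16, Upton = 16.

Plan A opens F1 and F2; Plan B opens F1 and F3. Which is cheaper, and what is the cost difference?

Plan A: {F1, F2}: Calder→F1 7·23=161, Dover→F2 10·8=80, Norris→F2 10·6=60, Wirral→F2 3·13=39, Galt→F1 10·16=160, Upton→F1 3·16=48. Service 548; fixed 1090; total 1638.
Plan B: {F1, F3}: Calder→F3 4·23=92, Dover→F1 11·8=88, Norris→F3 4·6=24, Wirral→F3 12·13=156, Galt→F1 10·16=160, Upton→F1 3·16=48. Service 568; fixed 677; total 1245.
Difference: |1638 − 1245| = 393.

Plan B is cheaper by 393.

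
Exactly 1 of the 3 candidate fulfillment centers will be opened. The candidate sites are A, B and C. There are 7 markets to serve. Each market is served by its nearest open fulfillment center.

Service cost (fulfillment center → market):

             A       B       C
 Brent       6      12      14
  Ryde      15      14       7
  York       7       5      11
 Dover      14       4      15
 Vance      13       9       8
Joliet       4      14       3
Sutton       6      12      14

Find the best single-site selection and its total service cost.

Choose A only; total service cost 65.

With exactly 1 open, each market uses its cheapest among the chosen.
{A}: Brent→A 6, Ryde→A 15, York→A 7, Dover→A 14, Vance→A 13, Joliet→A 4, Sutton→A 6. Service cost 65.
{B}: service cost 70
{C}: service cost 72
Among all 3 size-1 choices, {A} is lowest.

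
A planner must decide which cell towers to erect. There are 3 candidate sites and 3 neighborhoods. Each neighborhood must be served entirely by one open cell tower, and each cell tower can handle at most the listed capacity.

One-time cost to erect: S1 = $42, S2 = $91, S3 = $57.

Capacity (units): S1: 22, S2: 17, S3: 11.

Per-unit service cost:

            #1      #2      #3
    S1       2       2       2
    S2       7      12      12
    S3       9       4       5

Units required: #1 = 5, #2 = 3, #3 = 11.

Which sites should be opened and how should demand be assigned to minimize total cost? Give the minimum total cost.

Open {S1}: #1→S1 2·5=10, #2→S1 2·3=6, #3→S1 2·11=22.
Loads: S1 carries 19/22. Service 38; fixed 42; total 80.
Next best feasible plan costs 137.

Minimum total cost: 80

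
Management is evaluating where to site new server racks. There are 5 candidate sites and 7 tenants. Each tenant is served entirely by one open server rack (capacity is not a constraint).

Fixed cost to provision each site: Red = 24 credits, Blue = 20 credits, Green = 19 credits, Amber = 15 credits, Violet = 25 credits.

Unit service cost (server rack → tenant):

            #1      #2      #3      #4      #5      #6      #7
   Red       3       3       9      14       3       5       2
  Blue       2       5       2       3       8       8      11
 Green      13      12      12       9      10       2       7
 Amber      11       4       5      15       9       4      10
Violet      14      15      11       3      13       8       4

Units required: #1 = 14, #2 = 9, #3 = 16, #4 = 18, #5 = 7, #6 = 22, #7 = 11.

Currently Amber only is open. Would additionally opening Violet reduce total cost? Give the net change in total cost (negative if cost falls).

Current service cost with {Amber}: 801.
Adding Violet: each tenant re-picks its cheapest; new service cost 519, saving 282.
Extra fixed cost: 25. Net change = 25 − 282 = -257.
(Totals: 816 → 559.)

Yes — net change −257 (cost falls by 257).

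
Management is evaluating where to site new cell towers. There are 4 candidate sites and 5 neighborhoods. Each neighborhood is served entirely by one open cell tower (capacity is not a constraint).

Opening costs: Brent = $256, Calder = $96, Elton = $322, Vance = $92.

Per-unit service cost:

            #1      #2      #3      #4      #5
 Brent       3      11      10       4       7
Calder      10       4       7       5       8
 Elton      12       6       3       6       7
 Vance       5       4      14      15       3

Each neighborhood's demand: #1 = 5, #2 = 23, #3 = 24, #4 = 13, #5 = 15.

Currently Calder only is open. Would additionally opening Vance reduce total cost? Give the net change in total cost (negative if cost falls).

Yes — net change −8 (cost falls by 8).

Current service cost with {Calder}: 495.
Adding Vance: each neighborhood re-picks its cheapest; new service cost 395, saving 100.
Extra fixed cost: 92. Net change = 92 − 100 = -8.
(Totals: 591 → 583.)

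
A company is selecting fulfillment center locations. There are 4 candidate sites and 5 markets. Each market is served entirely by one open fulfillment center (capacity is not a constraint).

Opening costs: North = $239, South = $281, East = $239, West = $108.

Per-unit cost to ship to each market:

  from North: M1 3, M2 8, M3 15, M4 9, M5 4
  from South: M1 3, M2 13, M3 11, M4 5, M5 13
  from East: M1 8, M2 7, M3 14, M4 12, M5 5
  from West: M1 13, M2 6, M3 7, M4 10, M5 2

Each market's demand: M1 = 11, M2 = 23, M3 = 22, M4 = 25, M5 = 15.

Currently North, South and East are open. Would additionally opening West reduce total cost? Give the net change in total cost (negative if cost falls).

Yes — net change −33 (cost falls by 33).

Current service cost with {North, South, East}: 621.
Adding West: each market re-picks its cheapest; new service cost 480, saving 141.
Extra fixed cost: 108. Net change = 108 − 141 = -33.
(Totals: 1380 → 1347.)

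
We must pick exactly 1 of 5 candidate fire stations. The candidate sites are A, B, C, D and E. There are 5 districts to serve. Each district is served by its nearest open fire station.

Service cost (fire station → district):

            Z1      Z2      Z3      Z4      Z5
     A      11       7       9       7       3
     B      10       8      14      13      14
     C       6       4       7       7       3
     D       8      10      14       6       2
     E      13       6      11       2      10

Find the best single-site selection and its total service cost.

Choose C only; total service cost 27.

With exactly 1 open, each district uses its cheapest among the chosen.
{C}: Z1→C 6, Z2→C 4, Z3→C 7, Z4→C 7, Z5→C 3. Service cost 27.
{A}: service cost 37
{D}: service cost 40
Among all 5 size-1 choices, {C} is lowest.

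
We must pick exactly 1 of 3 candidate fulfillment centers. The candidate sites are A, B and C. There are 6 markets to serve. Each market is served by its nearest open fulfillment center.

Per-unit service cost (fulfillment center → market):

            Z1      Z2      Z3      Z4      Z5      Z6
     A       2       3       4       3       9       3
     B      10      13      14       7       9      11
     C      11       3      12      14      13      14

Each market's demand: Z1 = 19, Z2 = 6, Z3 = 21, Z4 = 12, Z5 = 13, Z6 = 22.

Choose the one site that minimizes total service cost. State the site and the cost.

Choose A only; total service cost 359.

With exactly 1 open, each market uses its cheapest among the chosen.
{A}: Z1→A 2·19=38, Z2→A 3·6=18, Z3→A 4·21=84, Z4→A 3·12=36, Z5→A 9·13=117, Z6→A 3·22=66. Service cost 359.
{B}: service cost 1005
{C}: service cost 1124
Among all 3 size-1 choices, {A} is lowest.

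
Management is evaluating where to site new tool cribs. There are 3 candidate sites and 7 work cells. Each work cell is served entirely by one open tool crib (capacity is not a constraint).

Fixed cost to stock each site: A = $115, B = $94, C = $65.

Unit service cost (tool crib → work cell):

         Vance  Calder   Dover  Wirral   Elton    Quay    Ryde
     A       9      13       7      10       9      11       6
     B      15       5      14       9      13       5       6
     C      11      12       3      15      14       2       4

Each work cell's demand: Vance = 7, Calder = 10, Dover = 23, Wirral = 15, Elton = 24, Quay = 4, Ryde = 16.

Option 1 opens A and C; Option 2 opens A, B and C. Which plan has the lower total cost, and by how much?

Option 1 is cheaper by 9.

Option 1: {A, C}: Vance→A 9·7=63, Calder→C 12·10=120, Dover→C 3·23=69, Wirral→A 10·15=150, Elton→A 9·24=216, Quay→C 2·4=8, Ryde→C 4·16=64. Service 690; fixed 180; total 870.
Option 2: {A, B, C}: Vance→A 9·7=63, Calder→B 5·10=50, Dover→C 3·23=69, Wirral→B 9·15=135, Elton→A 9·24=216, Quay→C 2·4=8, Ryde→C 4·16=64. Service 605; fixed 274; total 879.
Difference: |870 − 879| = 9.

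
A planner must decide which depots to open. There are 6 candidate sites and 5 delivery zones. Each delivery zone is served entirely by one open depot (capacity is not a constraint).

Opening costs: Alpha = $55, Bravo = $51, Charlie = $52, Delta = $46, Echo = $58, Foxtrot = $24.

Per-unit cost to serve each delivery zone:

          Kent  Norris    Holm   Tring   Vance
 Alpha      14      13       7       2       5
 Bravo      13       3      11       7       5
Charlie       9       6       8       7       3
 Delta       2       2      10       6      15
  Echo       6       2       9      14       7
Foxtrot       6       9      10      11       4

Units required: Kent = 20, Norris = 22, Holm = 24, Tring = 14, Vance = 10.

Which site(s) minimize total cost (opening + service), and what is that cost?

Open Alpha and Delta; minimum total cost 431.

For any fixed open set, each delivery zone goes to its cheapest open site; total = fixed + service.
{Alpha, Delta}: Kent→Delta 2·20=40, Norris→Delta 2·22=44, Holm→Alpha 7·24=168, Tring→Alpha 2·14=28, Vance→Alpha 5·10=50. Service 330; fixed 101; total 431.
{Alpha, Delta, Foxtrot}: Kent→Delta 2·20=40, Norris→Delta 2·22=44, Holm→Alpha 7·24=168, Tring→Alpha 2·14=28, Vance→Foxtrot 4·10=40. Service 320; fixed 125; total 445.
{Alpha, Charlie, Delta}: service 310 + fixed 153 = 463
{Alpha, Bravo, Charlie, Delta, Echo, Foxtrot}: Kent→Delta 2·20=40, Norris→Delta 2·22=44, Holm→Alpha 7·24=168, Tring→Alpha 2·14=28, Vance→Charlie 3·10=30. Service 310; fixed 286; total 596.
No other subset beats 431.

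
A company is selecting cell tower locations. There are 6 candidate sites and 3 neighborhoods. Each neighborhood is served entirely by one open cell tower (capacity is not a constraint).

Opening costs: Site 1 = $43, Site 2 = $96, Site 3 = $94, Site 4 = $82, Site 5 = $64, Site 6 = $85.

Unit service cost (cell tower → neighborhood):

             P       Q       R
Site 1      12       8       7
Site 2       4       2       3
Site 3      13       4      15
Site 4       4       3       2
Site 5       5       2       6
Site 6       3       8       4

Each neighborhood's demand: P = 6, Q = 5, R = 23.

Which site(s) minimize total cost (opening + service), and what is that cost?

Open Site 4 only; minimum total cost 167.

For any fixed open set, each neighborhood goes to its cheapest open site; total = fixed + service.
{Site 4}: P→Site 4 4·6=24, Q→Site 4 3·5=15, R→Site 4 2·23=46. Service 85; fixed 82; total 167.
{Site 2}: P→Site 2 4·6=24, Q→Site 2 2·5=10, R→Site 2 3·23=69. Service 103; fixed 96; total 199.
{Site 1, Site 4}: P→Site 4 4·6=24, Q→Site 4 3·5=15, R→Site 4 2·23=46. Service 85; fixed 125; total 210.
{Site 1, Site 2, Site 3, Site 4, Site 5, Site 6}: service 74 + fixed 464 = 538
No other subset beats 167.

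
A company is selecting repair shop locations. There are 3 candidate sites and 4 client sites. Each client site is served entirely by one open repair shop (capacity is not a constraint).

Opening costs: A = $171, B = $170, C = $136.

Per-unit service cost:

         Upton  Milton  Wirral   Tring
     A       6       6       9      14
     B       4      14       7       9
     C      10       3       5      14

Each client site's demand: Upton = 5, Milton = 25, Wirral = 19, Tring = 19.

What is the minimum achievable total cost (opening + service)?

For any fixed open set, each client site goes to its cheapest open site; total = fixed + service.
{C}: Upton→C 10·5=50, Milton→C 3·25=75, Wirral→C 5·19=95, Tring→C 14·19=266. Service 486; fixed 136; total 622.
{B, C}: service 361 + fixed 306 = 667
{A, C}: service 466 + fixed 307 = 773
{A, B, C}: service 361 + fixed 477 = 838
No other subset beats 622.

Minimum total cost: 622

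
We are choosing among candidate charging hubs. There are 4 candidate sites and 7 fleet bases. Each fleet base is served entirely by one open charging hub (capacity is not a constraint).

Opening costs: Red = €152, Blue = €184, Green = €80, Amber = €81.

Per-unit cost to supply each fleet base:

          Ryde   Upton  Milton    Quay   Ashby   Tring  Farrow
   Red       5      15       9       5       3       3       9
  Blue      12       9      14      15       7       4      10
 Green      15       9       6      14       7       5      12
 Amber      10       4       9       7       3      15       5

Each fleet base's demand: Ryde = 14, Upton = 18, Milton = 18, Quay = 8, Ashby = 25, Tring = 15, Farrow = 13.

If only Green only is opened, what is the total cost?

Each fleet base is assigned to its cheapest site among the open ones.
{Green}: Ryde→Green 15·14=210, Upton→Green 9·18=162, Milton→Green 6·18=108, Quay→Green 14·8=112, Ashby→Green 7·25=175, Tring→Green 5·15=75, Farrow→Green 12·13=156. Service 998; fixed 80; total 1078.

Total cost: 1078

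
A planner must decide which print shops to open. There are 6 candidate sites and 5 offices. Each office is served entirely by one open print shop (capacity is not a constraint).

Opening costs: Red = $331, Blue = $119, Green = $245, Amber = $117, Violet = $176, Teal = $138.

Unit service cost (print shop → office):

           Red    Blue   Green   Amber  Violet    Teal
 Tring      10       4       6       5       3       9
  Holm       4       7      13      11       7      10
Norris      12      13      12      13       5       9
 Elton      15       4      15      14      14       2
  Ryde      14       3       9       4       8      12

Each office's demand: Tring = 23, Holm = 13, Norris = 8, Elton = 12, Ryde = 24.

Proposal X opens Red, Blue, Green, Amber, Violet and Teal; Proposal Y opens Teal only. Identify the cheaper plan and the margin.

Proposal X: {Red, Blue, Green, Amber, Violet, Teal}: Tring→Violet 3·23=69, Holm→Red 4·13=52, Norris→Violet 5·8=40, Elton→Teal 2·12=24, Ryde→Blue 3·24=72. Service 257; fixed 1126; total 1383.
Proposal Y: {Teal}: Tring→Teal 9·23=207, Holm→Teal 10·13=130, Norris→Teal 9·8=72, Elton→Teal 2·12=24, Ryde→Teal 12·24=288. Service 721; fixed 138; total 859.
Difference: |1383 − 859| = 524.

Proposal Y is cheaper by 524.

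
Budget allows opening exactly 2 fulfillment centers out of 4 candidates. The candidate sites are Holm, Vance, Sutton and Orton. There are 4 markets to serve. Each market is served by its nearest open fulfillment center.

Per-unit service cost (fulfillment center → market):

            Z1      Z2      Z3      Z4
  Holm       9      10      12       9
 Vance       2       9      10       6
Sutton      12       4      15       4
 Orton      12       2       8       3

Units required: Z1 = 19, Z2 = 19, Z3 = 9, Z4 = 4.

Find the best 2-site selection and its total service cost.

With exactly 2 open, each market uses its cheapest among the chosen.
{Vance, Orton}: Z1→Vance 2·19=38, Z2→Orton 2·19=38, Z3→Orton 8·9=72, Z4→Orton 3·4=12. Service cost 160.
{Vance, Sutton}: service cost 220
{Holm, Orton}: service cost 293
Among all 6 size-2 choices, {Vance, Orton} is lowest.

Choose Vance and Orton; total service cost 160.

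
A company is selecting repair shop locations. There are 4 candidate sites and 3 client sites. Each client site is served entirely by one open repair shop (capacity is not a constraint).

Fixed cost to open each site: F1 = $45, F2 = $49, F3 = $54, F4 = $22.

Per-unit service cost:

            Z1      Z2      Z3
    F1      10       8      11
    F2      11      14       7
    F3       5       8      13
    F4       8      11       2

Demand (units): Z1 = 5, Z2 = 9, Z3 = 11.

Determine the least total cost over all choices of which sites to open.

For any fixed open set, each client site goes to its cheapest open site; total = fixed + service.
{F4}: Z1→F4 8·5=40, Z2→F4 11·9=99, Z3→F4 2·11=22. Service 161; fixed 22; total 183.
{F3, F4}: Z1→F3 5·5=25, Z2→F3 8·9=72, Z3→F4 2·11=22. Service 119; fixed 76; total 195.
{F1, F4}: Z1→F4 8·5=40, Z2→F1 8·9=72, Z3→F4 2·11=22. Service 134; fixed 67; total 201.
{F1, F2, F3, F4}: Z1→F3 5·5=25, Z2→F1 8·9=72, Z3→F4 2·11=22. Service 119; fixed 170; total 289.
No other subset beats 183.

Minimum total cost: 183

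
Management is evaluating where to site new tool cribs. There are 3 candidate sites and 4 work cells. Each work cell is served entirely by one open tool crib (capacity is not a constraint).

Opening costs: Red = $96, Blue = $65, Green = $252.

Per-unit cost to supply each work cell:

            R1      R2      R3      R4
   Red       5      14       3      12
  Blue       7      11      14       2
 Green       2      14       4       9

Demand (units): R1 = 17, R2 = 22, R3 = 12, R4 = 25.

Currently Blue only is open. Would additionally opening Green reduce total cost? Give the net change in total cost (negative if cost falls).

Current service cost with {Blue}: 579.
Adding Green: each work cell re-picks its cheapest; new service cost 374, saving 205.
Extra fixed cost: 252. Net change = 252 − 205 = 47.
(Totals: 644 → 691.)

No — net change +47 (cost rises by 47).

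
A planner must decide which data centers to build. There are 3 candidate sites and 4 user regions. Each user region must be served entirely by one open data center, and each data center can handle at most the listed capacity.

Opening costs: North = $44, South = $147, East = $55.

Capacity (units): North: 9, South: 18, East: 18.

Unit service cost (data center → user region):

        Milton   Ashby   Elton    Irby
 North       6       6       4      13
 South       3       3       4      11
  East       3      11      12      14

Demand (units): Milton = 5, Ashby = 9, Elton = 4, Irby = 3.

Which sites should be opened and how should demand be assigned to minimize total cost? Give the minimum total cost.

Minimum total cost: 258

Open {North, East}: Milton→East 3·5=15, Ashby→North 6·9=54, Elton→East 12·4=48, Irby→East 14·3=42.
Loads: North carries 9/9, East carries 12/18. Service 159; fixed 99; total 258.
Next best feasible plan costs 268.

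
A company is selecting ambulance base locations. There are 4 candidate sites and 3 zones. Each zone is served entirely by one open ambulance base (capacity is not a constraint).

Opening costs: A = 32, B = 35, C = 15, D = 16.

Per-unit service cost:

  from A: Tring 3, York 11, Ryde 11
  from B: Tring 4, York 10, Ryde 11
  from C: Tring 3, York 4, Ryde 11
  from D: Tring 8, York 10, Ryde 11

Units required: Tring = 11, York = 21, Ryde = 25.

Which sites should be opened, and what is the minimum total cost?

For any fixed open set, each zone goes to its cheapest open site; total = fixed + service.
{C}: Tring→C 3·11=33, York→C 4·21=84, Ryde→C 11·25=275. Service 392; fixed 15; total 407.
{C, D}: Tring→C 3·11=33, York→C 4·21=84, Ryde→C 11·25=275. Service 392; fixed 31; total 423.
{A, C}: service 392 + fixed 47 = 439
{A, B, C, D}: service 392 + fixed 98 = 490
No other subset beats 407.

Open C only; minimum total cost 407.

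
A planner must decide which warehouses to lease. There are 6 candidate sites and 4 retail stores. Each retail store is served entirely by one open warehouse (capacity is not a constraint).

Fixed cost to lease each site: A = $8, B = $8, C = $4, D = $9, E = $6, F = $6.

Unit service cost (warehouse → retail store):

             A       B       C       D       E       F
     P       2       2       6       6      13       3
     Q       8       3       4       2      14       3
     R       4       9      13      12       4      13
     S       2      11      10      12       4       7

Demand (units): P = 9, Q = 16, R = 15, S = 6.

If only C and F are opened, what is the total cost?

Each retail store is assigned to its cheapest site among the open ones.
{C, F}: P→F 3·9=27, Q→F 3·16=48, R→C 13·15=195, S→F 7·6=42. Service 312; fixed 10; total 322.

Total cost: 322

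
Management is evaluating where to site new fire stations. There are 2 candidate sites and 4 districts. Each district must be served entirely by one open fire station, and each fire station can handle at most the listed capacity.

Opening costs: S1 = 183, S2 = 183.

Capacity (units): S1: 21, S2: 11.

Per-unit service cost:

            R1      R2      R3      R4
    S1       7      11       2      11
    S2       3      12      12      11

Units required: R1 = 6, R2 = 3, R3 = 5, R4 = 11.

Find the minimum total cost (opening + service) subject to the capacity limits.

Open {S1, S2}: R1→S2 3·6=18, R2→S1 11·3=33, R3→S1 2·5=10, R4→S1 11·11=121.
Loads: S1 carries 19/21, S2 carries 6/11. Service 182; fixed 366; total 548.
Next best feasible plan costs 551.

Minimum total cost: 548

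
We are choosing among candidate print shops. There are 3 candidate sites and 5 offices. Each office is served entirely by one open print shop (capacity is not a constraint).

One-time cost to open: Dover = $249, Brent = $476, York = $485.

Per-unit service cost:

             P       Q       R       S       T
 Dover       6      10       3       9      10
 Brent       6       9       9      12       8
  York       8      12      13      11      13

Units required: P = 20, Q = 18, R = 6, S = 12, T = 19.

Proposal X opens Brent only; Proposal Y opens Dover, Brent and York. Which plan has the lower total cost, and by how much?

Proposal X is cheaper by 662.

Proposal X: {Brent}: P→Brent 6·20=120, Q→Brent 9·18=162, R→Brent 9·6=54, S→Brent 12·12=144, T→Brent 8·19=152. Service 632; fixed 476; total 1108.
Proposal Y: {Dover, Brent, York}: P→Dover 6·20=120, Q→Brent 9·18=162, R→Dover 3·6=18, S→Dover 9·12=108, T→Brent 8·19=152. Service 560; fixed 1210; total 1770.
Difference: |1108 − 1770| = 662.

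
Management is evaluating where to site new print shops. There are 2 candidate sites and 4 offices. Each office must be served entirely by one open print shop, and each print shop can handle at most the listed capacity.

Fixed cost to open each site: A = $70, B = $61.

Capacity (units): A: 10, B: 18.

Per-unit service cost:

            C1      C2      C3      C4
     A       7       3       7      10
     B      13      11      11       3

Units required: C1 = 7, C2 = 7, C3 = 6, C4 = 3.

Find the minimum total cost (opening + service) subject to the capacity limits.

Open {A, B}: C1→B 13·7=91, C2→A 3·7=21, C3→B 11·6=66, C4→B 3·3=9.
Loads: A carries 7/10, B carries 16/18. Service 187; fixed 131; total 318.
Next best feasible plan costs 332.

Minimum total cost: 318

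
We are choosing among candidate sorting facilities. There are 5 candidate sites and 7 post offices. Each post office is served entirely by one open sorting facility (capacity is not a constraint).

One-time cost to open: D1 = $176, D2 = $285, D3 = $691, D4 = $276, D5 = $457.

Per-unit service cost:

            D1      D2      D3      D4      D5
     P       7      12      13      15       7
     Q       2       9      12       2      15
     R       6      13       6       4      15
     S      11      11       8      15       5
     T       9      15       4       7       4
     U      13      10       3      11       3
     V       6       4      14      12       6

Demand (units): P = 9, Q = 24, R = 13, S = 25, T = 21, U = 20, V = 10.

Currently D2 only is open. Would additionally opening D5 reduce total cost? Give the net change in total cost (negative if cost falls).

Yes — net change −109 (cost falls by 109).

Current service cost with {D2}: 1323.
Adding D5: each post office re-picks its cheapest; new service cost 757, saving 566.
Extra fixed cost: 457. Net change = 457 − 566 = -109.
(Totals: 1608 → 1499.)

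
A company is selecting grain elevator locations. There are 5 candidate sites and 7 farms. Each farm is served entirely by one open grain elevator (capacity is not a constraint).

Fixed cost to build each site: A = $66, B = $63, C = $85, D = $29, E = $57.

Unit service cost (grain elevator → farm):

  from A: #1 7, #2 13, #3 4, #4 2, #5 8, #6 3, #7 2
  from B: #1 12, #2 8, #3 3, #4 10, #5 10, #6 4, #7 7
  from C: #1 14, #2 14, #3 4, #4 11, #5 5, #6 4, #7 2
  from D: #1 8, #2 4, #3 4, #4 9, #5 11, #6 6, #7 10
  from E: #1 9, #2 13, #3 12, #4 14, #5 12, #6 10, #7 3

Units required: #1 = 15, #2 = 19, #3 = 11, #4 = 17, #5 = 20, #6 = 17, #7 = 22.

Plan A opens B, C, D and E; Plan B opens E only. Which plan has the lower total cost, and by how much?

Plan A is cheaper by 457.

Plan A: {B, C, D, E}: #1→D 8·15=120, #2→D 4·19=76, #3→B 3·11=33, #4→D 9·17=153, #5→C 5·20=100, #6→B 4·17=68, #7→C 2·22=44. Service 594; fixed 234; total 828.
Plan B: {E}: #1→E 9·15=135, #2→E 13·19=247, #3→E 12·11=132, #4→E 14·17=238, #5→E 12·20=240, #6→E 10·17=170, #7→E 3·22=66. Service 1228; fixed 57; total 1285.
Difference: |828 − 1285| = 457.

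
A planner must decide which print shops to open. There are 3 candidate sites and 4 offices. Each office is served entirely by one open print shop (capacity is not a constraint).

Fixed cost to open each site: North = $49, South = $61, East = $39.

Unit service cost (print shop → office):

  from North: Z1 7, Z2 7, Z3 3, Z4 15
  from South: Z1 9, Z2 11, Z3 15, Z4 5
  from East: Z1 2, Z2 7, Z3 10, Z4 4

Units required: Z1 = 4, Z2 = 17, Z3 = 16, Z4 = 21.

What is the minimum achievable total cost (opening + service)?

Minimum total cost: 347

For any fixed open set, each office goes to its cheapest open site; total = fixed + service.
{North, East}: Z1→East 2·4=8, Z2→North 7·17=119, Z3→North 3·16=48, Z4→East 4·21=84. Service 259; fixed 88; total 347.
{North, South, East}: service 259 + fixed 149 = 408
{North, South}: service 300 + fixed 110 = 410
{East}: Z1→East 2·4=8, Z2→East 7·17=119, Z3→East 10·16=160, Z4→East 4·21=84. Service 371; fixed 39; total 410.
No other subset beats 347.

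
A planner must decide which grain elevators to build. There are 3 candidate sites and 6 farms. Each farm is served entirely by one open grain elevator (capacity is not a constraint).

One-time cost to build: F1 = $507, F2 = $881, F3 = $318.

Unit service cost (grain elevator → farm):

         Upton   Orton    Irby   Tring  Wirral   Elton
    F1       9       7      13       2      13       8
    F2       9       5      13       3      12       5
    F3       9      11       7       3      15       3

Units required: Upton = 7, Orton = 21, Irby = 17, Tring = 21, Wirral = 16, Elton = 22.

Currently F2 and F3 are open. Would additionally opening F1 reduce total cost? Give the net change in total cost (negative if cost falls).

Current service cost with {F2, F3}: 608.
Adding F1: each farm re-picks its cheapest; new service cost 587, saving 21.
Extra fixed cost: 507. Net change = 507 − 21 = 486.
(Totals: 1807 → 2293.)

No — net change +486 (cost rises by 486).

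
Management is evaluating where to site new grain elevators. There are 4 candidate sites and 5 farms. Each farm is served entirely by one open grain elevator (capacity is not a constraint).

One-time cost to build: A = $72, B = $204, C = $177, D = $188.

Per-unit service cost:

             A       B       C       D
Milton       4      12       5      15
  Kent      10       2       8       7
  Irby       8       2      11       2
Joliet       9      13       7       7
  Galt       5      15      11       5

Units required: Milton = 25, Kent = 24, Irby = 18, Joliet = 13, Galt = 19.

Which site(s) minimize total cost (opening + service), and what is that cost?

For any fixed open set, each farm goes to its cheapest open site; total = fixed + service.
{A, B}: Milton→A 4·25=100, Kent→B 2·24=48, Irby→B 2·18=36, Joliet→A 9·13=117, Galt→A 5·19=95. Service 396; fixed 276; total 672.
{A, D}: service 490 + fixed 260 = 750
{A}: service 696 + fixed 72 = 768
{A, B, C, D}: Milton→A 4·25=100, Kent→B 2·24=48, Irby→B 2·18=36, Joliet→C 7·13=91, Galt→A 5·19=95. Service 370; fixed 641; total 1011.
(All 15 nonempty subsets were checked; A and B is lowest.)

Open A and B; minimum total cost 672.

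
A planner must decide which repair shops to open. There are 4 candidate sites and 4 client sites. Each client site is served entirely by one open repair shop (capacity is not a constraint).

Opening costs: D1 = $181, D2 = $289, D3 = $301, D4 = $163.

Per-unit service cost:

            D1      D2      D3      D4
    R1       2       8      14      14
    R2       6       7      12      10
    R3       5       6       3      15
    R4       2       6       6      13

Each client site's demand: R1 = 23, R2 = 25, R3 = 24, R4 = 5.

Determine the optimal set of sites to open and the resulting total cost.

Open D1 only; minimum total cost 507.

For any fixed open set, each client site goes to its cheapest open site; total = fixed + service.
{D1}: R1→D1 2·23=46, R2→D1 6·25=150, R3→D1 5·24=120, R4→D1 2·5=10. Service 326; fixed 181; total 507.
{D1, D4}: R1→D1 2·23=46, R2→D1 6·25=150, R3→D1 5·24=120, R4→D1 2·5=10. Service 326; fixed 344; total 670.
{D1, D3}: service 278 + fixed 482 = 760
{D1, D2, D3, D4}: service 278 + fixed 934 = 1212
No other subset beats 507.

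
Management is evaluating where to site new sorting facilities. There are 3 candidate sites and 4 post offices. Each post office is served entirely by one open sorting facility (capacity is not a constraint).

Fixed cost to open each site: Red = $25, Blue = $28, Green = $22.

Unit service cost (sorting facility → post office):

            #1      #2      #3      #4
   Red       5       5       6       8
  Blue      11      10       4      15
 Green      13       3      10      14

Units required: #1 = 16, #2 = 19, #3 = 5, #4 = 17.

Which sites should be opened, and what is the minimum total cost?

For any fixed open set, each post office goes to its cheapest open site; total = fixed + service.
{Red, Green}: #1→Red 5·16=80, #2→Green 3·19=57, #3→Red 6·5=30, #4→Red 8·17=136. Service 303; fixed 47; total 350.
{Red}: #1→Red 5·16=80, #2→Red 5·19=95, #3→Red 6·5=30, #4→Red 8·17=136. Service 341; fixed 25; total 366.
{Red, Blue, Green}: service 293 + fixed 75 = 368
{Green}: service 553 + fixed 22 = 575
No other subset beats 350.

Open Red and Green; minimum total cost 350.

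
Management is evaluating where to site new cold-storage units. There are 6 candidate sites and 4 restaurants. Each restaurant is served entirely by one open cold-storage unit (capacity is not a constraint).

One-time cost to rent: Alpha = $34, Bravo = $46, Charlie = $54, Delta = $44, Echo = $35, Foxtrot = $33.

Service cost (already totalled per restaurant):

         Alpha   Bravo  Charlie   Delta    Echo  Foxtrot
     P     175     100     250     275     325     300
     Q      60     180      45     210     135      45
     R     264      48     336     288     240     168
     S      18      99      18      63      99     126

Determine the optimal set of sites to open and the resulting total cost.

Open Alpha and Bravo; minimum total cost 306.

For any fixed open set, each restaurant goes to its cheapest open site; total = fixed + service.
{Alpha, Bravo}: P→Bravo 100, Q→Alpha 60, R→Bravo 48, S→Alpha 18. Service 226; fixed 80; total 306.
{Bravo, Charlie}: service 211 + fixed 100 = 311
{Alpha, Bravo, Foxtrot}: service 211 + fixed 113 = 324
{Alpha, Bravo, Charlie, Delta, Echo, Foxtrot}: service 211 + fixed 246 = 457
No other subset beats 306.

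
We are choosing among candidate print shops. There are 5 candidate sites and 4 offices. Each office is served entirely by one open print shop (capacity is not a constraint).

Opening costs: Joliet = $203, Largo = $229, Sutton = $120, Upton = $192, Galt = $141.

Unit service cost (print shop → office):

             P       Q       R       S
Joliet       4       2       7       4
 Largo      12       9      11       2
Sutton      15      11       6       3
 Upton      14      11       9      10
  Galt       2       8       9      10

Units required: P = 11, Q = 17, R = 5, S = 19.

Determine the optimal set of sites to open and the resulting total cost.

For any fixed open set, each office goes to its cheapest open site; total = fixed + service.
{Joliet}: P→Joliet 4·11=44, Q→Joliet 2·17=34, R→Joliet 7·5=35, S→Joliet 4·19=76. Service 189; fixed 203; total 392.
{Joliet, Sutton}: service 165 + fixed 323 = 488
{Sutton, Galt}: service 245 + fixed 261 = 506
{Joliet, Largo, Sutton, Upton, Galt}: P→Galt 2·11=22, Q→Joliet 2·17=34, R→Sutton 6·5=30, S→Largo 2·19=38. Service 124; fixed 885; total 1009.
No other subset beats 392.

Open Joliet only; minimum total cost 392.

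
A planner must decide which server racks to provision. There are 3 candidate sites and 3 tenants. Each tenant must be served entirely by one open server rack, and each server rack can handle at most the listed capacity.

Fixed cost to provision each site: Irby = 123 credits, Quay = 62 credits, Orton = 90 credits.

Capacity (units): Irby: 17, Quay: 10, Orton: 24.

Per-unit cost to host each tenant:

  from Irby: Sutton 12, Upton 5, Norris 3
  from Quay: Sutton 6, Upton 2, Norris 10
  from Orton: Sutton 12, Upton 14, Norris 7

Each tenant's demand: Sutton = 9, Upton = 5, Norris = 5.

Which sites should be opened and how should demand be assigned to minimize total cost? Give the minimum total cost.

Open {Irby, Quay}: Sutton→Quay 6·9=54, Upton→Irby 5·5=25, Norris→Irby 3·5=15.
Loads: Irby carries 10/17, Quay carries 9/10. Service 94; fixed 185; total 279.
Next best feasible plan costs 303.

Minimum total cost: 279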